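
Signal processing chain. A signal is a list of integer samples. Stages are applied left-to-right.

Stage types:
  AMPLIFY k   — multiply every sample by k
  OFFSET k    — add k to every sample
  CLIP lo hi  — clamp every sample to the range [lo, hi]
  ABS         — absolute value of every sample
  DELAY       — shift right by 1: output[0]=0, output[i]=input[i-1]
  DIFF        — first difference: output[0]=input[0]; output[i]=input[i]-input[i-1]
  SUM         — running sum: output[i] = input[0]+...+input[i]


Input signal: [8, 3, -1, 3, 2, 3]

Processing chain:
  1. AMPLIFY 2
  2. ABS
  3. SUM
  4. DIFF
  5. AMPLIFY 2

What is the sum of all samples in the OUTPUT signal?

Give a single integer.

Answer: 80

Derivation:
Input: [8, 3, -1, 3, 2, 3]
Stage 1 (AMPLIFY 2): 8*2=16, 3*2=6, -1*2=-2, 3*2=6, 2*2=4, 3*2=6 -> [16, 6, -2, 6, 4, 6]
Stage 2 (ABS): |16|=16, |6|=6, |-2|=2, |6|=6, |4|=4, |6|=6 -> [16, 6, 2, 6, 4, 6]
Stage 3 (SUM): sum[0..0]=16, sum[0..1]=22, sum[0..2]=24, sum[0..3]=30, sum[0..4]=34, sum[0..5]=40 -> [16, 22, 24, 30, 34, 40]
Stage 4 (DIFF): s[0]=16, 22-16=6, 24-22=2, 30-24=6, 34-30=4, 40-34=6 -> [16, 6, 2, 6, 4, 6]
Stage 5 (AMPLIFY 2): 16*2=32, 6*2=12, 2*2=4, 6*2=12, 4*2=8, 6*2=12 -> [32, 12, 4, 12, 8, 12]
Output sum: 80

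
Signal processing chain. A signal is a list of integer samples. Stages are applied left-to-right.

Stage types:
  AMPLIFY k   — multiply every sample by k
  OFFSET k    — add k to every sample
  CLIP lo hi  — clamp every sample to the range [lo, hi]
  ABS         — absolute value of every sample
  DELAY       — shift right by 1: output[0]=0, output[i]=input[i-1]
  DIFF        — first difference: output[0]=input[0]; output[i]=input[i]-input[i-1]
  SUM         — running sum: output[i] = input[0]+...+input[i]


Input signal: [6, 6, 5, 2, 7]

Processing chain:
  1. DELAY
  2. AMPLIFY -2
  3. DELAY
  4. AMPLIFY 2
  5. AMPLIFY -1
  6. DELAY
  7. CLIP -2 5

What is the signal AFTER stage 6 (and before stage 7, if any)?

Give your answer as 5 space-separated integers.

Answer: 0 0 0 24 24

Derivation:
Input: [6, 6, 5, 2, 7]
Stage 1 (DELAY): [0, 6, 6, 5, 2] = [0, 6, 6, 5, 2] -> [0, 6, 6, 5, 2]
Stage 2 (AMPLIFY -2): 0*-2=0, 6*-2=-12, 6*-2=-12, 5*-2=-10, 2*-2=-4 -> [0, -12, -12, -10, -4]
Stage 3 (DELAY): [0, 0, -12, -12, -10] = [0, 0, -12, -12, -10] -> [0, 0, -12, -12, -10]
Stage 4 (AMPLIFY 2): 0*2=0, 0*2=0, -12*2=-24, -12*2=-24, -10*2=-20 -> [0, 0, -24, -24, -20]
Stage 5 (AMPLIFY -1): 0*-1=0, 0*-1=0, -24*-1=24, -24*-1=24, -20*-1=20 -> [0, 0, 24, 24, 20]
Stage 6 (DELAY): [0, 0, 0, 24, 24] = [0, 0, 0, 24, 24] -> [0, 0, 0, 24, 24]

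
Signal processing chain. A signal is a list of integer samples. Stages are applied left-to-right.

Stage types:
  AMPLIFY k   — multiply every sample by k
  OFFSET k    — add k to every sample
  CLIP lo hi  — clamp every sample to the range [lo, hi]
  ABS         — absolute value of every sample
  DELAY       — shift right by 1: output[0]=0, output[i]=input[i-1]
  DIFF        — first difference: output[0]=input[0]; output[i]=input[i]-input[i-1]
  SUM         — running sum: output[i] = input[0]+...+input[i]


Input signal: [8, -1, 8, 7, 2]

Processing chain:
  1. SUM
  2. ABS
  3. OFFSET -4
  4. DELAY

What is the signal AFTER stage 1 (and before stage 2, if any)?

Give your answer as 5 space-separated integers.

Input: [8, -1, 8, 7, 2]
Stage 1 (SUM): sum[0..0]=8, sum[0..1]=7, sum[0..2]=15, sum[0..3]=22, sum[0..4]=24 -> [8, 7, 15, 22, 24]

Answer: 8 7 15 22 24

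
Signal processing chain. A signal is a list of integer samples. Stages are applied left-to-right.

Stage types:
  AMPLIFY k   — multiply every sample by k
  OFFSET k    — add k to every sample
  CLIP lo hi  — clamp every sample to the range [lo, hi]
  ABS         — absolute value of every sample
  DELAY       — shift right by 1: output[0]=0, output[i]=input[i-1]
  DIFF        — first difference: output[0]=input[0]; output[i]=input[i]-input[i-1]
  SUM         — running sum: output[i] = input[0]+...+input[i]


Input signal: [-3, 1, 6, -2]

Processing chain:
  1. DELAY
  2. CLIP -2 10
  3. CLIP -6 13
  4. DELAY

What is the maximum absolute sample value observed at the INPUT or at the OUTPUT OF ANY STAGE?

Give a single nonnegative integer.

Input: [-3, 1, 6, -2] (max |s|=6)
Stage 1 (DELAY): [0, -3, 1, 6] = [0, -3, 1, 6] -> [0, -3, 1, 6] (max |s|=6)
Stage 2 (CLIP -2 10): clip(0,-2,10)=0, clip(-3,-2,10)=-2, clip(1,-2,10)=1, clip(6,-2,10)=6 -> [0, -2, 1, 6] (max |s|=6)
Stage 3 (CLIP -6 13): clip(0,-6,13)=0, clip(-2,-6,13)=-2, clip(1,-6,13)=1, clip(6,-6,13)=6 -> [0, -2, 1, 6] (max |s|=6)
Stage 4 (DELAY): [0, 0, -2, 1] = [0, 0, -2, 1] -> [0, 0, -2, 1] (max |s|=2)
Overall max amplitude: 6

Answer: 6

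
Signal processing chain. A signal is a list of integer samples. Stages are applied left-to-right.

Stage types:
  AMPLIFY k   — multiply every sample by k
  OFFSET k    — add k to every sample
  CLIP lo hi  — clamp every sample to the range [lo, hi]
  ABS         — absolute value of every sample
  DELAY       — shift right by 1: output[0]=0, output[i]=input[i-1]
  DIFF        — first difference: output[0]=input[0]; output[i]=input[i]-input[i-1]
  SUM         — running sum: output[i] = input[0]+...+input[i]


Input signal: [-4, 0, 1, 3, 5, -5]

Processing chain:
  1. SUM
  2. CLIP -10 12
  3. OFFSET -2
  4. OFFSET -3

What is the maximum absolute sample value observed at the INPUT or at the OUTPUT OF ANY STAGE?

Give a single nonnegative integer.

Input: [-4, 0, 1, 3, 5, -5] (max |s|=5)
Stage 1 (SUM): sum[0..0]=-4, sum[0..1]=-4, sum[0..2]=-3, sum[0..3]=0, sum[0..4]=5, sum[0..5]=0 -> [-4, -4, -3, 0, 5, 0] (max |s|=5)
Stage 2 (CLIP -10 12): clip(-4,-10,12)=-4, clip(-4,-10,12)=-4, clip(-3,-10,12)=-3, clip(0,-10,12)=0, clip(5,-10,12)=5, clip(0,-10,12)=0 -> [-4, -4, -3, 0, 5, 0] (max |s|=5)
Stage 3 (OFFSET -2): -4+-2=-6, -4+-2=-6, -3+-2=-5, 0+-2=-2, 5+-2=3, 0+-2=-2 -> [-6, -6, -5, -2, 3, -2] (max |s|=6)
Stage 4 (OFFSET -3): -6+-3=-9, -6+-3=-9, -5+-3=-8, -2+-3=-5, 3+-3=0, -2+-3=-5 -> [-9, -9, -8, -5, 0, -5] (max |s|=9)
Overall max amplitude: 9

Answer: 9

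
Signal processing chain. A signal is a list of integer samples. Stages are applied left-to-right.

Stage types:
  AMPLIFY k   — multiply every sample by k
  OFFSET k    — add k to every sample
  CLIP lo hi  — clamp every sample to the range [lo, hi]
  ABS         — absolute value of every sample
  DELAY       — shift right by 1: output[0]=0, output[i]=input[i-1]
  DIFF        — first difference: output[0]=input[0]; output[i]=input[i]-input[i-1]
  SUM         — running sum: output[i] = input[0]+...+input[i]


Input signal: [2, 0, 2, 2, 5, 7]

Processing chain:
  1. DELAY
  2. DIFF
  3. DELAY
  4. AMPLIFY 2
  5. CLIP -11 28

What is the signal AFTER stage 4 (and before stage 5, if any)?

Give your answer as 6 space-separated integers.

Input: [2, 0, 2, 2, 5, 7]
Stage 1 (DELAY): [0, 2, 0, 2, 2, 5] = [0, 2, 0, 2, 2, 5] -> [0, 2, 0, 2, 2, 5]
Stage 2 (DIFF): s[0]=0, 2-0=2, 0-2=-2, 2-0=2, 2-2=0, 5-2=3 -> [0, 2, -2, 2, 0, 3]
Stage 3 (DELAY): [0, 0, 2, -2, 2, 0] = [0, 0, 2, -2, 2, 0] -> [0, 0, 2, -2, 2, 0]
Stage 4 (AMPLIFY 2): 0*2=0, 0*2=0, 2*2=4, -2*2=-4, 2*2=4, 0*2=0 -> [0, 0, 4, -4, 4, 0]

Answer: 0 0 4 -4 4 0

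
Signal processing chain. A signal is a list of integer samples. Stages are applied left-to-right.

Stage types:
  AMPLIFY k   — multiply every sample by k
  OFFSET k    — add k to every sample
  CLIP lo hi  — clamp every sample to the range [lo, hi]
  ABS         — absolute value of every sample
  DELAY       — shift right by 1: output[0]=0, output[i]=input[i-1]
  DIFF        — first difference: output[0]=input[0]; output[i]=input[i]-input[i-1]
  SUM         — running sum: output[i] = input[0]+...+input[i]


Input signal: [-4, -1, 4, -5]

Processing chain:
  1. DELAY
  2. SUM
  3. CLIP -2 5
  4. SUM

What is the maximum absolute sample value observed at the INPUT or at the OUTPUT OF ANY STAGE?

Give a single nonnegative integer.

Input: [-4, -1, 4, -5] (max |s|=5)
Stage 1 (DELAY): [0, -4, -1, 4] = [0, -4, -1, 4] -> [0, -4, -1, 4] (max |s|=4)
Stage 2 (SUM): sum[0..0]=0, sum[0..1]=-4, sum[0..2]=-5, sum[0..3]=-1 -> [0, -4, -5, -1] (max |s|=5)
Stage 3 (CLIP -2 5): clip(0,-2,5)=0, clip(-4,-2,5)=-2, clip(-5,-2,5)=-2, clip(-1,-2,5)=-1 -> [0, -2, -2, -1] (max |s|=2)
Stage 4 (SUM): sum[0..0]=0, sum[0..1]=-2, sum[0..2]=-4, sum[0..3]=-5 -> [0, -2, -4, -5] (max |s|=5)
Overall max amplitude: 5

Answer: 5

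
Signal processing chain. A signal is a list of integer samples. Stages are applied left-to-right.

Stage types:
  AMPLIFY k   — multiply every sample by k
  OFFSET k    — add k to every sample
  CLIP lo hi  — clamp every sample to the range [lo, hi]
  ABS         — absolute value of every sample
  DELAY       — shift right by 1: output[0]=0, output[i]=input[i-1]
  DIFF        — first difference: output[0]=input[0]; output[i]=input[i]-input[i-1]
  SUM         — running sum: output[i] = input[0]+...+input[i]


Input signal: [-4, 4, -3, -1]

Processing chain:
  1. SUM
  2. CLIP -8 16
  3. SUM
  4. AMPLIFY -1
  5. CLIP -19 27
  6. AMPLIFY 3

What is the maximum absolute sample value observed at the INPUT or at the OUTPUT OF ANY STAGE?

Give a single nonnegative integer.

Input: [-4, 4, -3, -1] (max |s|=4)
Stage 1 (SUM): sum[0..0]=-4, sum[0..1]=0, sum[0..2]=-3, sum[0..3]=-4 -> [-4, 0, -3, -4] (max |s|=4)
Stage 2 (CLIP -8 16): clip(-4,-8,16)=-4, clip(0,-8,16)=0, clip(-3,-8,16)=-3, clip(-4,-8,16)=-4 -> [-4, 0, -3, -4] (max |s|=4)
Stage 3 (SUM): sum[0..0]=-4, sum[0..1]=-4, sum[0..2]=-7, sum[0..3]=-11 -> [-4, -4, -7, -11] (max |s|=11)
Stage 4 (AMPLIFY -1): -4*-1=4, -4*-1=4, -7*-1=7, -11*-1=11 -> [4, 4, 7, 11] (max |s|=11)
Stage 5 (CLIP -19 27): clip(4,-19,27)=4, clip(4,-19,27)=4, clip(7,-19,27)=7, clip(11,-19,27)=11 -> [4, 4, 7, 11] (max |s|=11)
Stage 6 (AMPLIFY 3): 4*3=12, 4*3=12, 7*3=21, 11*3=33 -> [12, 12, 21, 33] (max |s|=33)
Overall max amplitude: 33

Answer: 33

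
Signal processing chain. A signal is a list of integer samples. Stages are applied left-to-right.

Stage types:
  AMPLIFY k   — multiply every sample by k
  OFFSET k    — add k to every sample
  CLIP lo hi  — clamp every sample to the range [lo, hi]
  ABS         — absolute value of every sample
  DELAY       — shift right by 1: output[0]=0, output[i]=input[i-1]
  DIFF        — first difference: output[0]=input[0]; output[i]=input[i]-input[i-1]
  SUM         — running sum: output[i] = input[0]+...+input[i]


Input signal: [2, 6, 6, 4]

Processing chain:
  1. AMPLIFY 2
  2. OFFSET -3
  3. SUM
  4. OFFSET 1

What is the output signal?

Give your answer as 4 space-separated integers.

Answer: 2 11 20 25

Derivation:
Input: [2, 6, 6, 4]
Stage 1 (AMPLIFY 2): 2*2=4, 6*2=12, 6*2=12, 4*2=8 -> [4, 12, 12, 8]
Stage 2 (OFFSET -3): 4+-3=1, 12+-3=9, 12+-3=9, 8+-3=5 -> [1, 9, 9, 5]
Stage 3 (SUM): sum[0..0]=1, sum[0..1]=10, sum[0..2]=19, sum[0..3]=24 -> [1, 10, 19, 24]
Stage 4 (OFFSET 1): 1+1=2, 10+1=11, 19+1=20, 24+1=25 -> [2, 11, 20, 25]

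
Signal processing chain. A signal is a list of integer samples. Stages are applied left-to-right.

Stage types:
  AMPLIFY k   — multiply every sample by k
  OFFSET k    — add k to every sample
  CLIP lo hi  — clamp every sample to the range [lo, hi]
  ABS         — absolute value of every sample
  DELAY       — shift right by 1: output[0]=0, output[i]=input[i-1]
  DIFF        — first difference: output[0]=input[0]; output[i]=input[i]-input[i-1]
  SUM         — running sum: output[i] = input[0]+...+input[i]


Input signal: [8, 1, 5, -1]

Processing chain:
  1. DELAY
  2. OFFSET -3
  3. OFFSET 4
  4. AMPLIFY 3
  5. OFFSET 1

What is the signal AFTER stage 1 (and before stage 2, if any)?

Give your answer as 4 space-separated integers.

Input: [8, 1, 5, -1]
Stage 1 (DELAY): [0, 8, 1, 5] = [0, 8, 1, 5] -> [0, 8, 1, 5]

Answer: 0 8 1 5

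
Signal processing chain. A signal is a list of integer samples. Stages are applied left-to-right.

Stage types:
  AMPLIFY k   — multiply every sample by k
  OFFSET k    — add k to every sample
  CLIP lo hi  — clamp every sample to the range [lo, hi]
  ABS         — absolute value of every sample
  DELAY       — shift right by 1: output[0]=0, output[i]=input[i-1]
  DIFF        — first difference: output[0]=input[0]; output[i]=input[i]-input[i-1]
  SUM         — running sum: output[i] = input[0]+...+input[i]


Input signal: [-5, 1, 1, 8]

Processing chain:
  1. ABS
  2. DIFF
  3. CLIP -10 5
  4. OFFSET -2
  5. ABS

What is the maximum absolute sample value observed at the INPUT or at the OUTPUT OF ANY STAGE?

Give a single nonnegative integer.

Answer: 8

Derivation:
Input: [-5, 1, 1, 8] (max |s|=8)
Stage 1 (ABS): |-5|=5, |1|=1, |1|=1, |8|=8 -> [5, 1, 1, 8] (max |s|=8)
Stage 2 (DIFF): s[0]=5, 1-5=-4, 1-1=0, 8-1=7 -> [5, -4, 0, 7] (max |s|=7)
Stage 3 (CLIP -10 5): clip(5,-10,5)=5, clip(-4,-10,5)=-4, clip(0,-10,5)=0, clip(7,-10,5)=5 -> [5, -4, 0, 5] (max |s|=5)
Stage 4 (OFFSET -2): 5+-2=3, -4+-2=-6, 0+-2=-2, 5+-2=3 -> [3, -6, -2, 3] (max |s|=6)
Stage 5 (ABS): |3|=3, |-6|=6, |-2|=2, |3|=3 -> [3, 6, 2, 3] (max |s|=6)
Overall max amplitude: 8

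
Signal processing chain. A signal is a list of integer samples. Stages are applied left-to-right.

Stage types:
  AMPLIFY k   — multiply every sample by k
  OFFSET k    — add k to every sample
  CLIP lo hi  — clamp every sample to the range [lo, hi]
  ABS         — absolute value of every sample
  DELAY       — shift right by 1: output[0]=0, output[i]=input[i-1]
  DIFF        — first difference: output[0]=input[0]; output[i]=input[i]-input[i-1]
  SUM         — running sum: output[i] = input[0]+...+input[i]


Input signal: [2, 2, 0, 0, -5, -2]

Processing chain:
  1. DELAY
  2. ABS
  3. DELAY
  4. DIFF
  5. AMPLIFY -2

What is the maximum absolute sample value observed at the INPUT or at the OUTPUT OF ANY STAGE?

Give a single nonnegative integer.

Input: [2, 2, 0, 0, -5, -2] (max |s|=5)
Stage 1 (DELAY): [0, 2, 2, 0, 0, -5] = [0, 2, 2, 0, 0, -5] -> [0, 2, 2, 0, 0, -5] (max |s|=5)
Stage 2 (ABS): |0|=0, |2|=2, |2|=2, |0|=0, |0|=0, |-5|=5 -> [0, 2, 2, 0, 0, 5] (max |s|=5)
Stage 3 (DELAY): [0, 0, 2, 2, 0, 0] = [0, 0, 2, 2, 0, 0] -> [0, 0, 2, 2, 0, 0] (max |s|=2)
Stage 4 (DIFF): s[0]=0, 0-0=0, 2-0=2, 2-2=0, 0-2=-2, 0-0=0 -> [0, 0, 2, 0, -2, 0] (max |s|=2)
Stage 5 (AMPLIFY -2): 0*-2=0, 0*-2=0, 2*-2=-4, 0*-2=0, -2*-2=4, 0*-2=0 -> [0, 0, -4, 0, 4, 0] (max |s|=4)
Overall max amplitude: 5

Answer: 5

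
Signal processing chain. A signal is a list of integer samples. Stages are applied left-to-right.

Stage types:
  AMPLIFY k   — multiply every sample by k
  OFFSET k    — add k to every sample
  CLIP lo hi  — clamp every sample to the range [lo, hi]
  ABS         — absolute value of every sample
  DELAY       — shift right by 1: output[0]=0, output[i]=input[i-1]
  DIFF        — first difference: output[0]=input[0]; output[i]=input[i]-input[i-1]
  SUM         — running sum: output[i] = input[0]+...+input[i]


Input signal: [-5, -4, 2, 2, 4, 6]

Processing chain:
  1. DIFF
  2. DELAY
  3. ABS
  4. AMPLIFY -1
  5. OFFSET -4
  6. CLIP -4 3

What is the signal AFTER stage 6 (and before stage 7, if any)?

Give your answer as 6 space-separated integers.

Input: [-5, -4, 2, 2, 4, 6]
Stage 1 (DIFF): s[0]=-5, -4--5=1, 2--4=6, 2-2=0, 4-2=2, 6-4=2 -> [-5, 1, 6, 0, 2, 2]
Stage 2 (DELAY): [0, -5, 1, 6, 0, 2] = [0, -5, 1, 6, 0, 2] -> [0, -5, 1, 6, 0, 2]
Stage 3 (ABS): |0|=0, |-5|=5, |1|=1, |6|=6, |0|=0, |2|=2 -> [0, 5, 1, 6, 0, 2]
Stage 4 (AMPLIFY -1): 0*-1=0, 5*-1=-5, 1*-1=-1, 6*-1=-6, 0*-1=0, 2*-1=-2 -> [0, -5, -1, -6, 0, -2]
Stage 5 (OFFSET -4): 0+-4=-4, -5+-4=-9, -1+-4=-5, -6+-4=-10, 0+-4=-4, -2+-4=-6 -> [-4, -9, -5, -10, -4, -6]
Stage 6 (CLIP -4 3): clip(-4,-4,3)=-4, clip(-9,-4,3)=-4, clip(-5,-4,3)=-4, clip(-10,-4,3)=-4, clip(-4,-4,3)=-4, clip(-6,-4,3)=-4 -> [-4, -4, -4, -4, -4, -4]

Answer: -4 -4 -4 -4 -4 -4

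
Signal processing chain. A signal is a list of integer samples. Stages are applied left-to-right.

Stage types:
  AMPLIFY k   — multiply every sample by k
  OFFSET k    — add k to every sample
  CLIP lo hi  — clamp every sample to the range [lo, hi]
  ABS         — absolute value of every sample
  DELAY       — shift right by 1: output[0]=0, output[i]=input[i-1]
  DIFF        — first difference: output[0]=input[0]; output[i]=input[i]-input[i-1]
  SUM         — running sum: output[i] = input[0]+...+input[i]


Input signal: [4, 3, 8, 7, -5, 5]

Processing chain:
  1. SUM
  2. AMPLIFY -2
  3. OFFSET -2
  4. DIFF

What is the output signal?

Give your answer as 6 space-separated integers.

Input: [4, 3, 8, 7, -5, 5]
Stage 1 (SUM): sum[0..0]=4, sum[0..1]=7, sum[0..2]=15, sum[0..3]=22, sum[0..4]=17, sum[0..5]=22 -> [4, 7, 15, 22, 17, 22]
Stage 2 (AMPLIFY -2): 4*-2=-8, 7*-2=-14, 15*-2=-30, 22*-2=-44, 17*-2=-34, 22*-2=-44 -> [-8, -14, -30, -44, -34, -44]
Stage 3 (OFFSET -2): -8+-2=-10, -14+-2=-16, -30+-2=-32, -44+-2=-46, -34+-2=-36, -44+-2=-46 -> [-10, -16, -32, -46, -36, -46]
Stage 4 (DIFF): s[0]=-10, -16--10=-6, -32--16=-16, -46--32=-14, -36--46=10, -46--36=-10 -> [-10, -6, -16, -14, 10, -10]

Answer: -10 -6 -16 -14 10 -10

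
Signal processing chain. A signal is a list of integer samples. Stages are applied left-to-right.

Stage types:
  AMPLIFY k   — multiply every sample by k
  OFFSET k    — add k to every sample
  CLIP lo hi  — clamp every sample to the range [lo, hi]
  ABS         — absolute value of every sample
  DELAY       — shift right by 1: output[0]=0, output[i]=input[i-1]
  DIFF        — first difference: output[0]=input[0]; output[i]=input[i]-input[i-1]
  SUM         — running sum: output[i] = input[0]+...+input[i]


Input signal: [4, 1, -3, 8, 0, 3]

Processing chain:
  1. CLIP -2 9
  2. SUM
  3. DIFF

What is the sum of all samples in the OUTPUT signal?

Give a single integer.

Answer: 14

Derivation:
Input: [4, 1, -3, 8, 0, 3]
Stage 1 (CLIP -2 9): clip(4,-2,9)=4, clip(1,-2,9)=1, clip(-3,-2,9)=-2, clip(8,-2,9)=8, clip(0,-2,9)=0, clip(3,-2,9)=3 -> [4, 1, -2, 8, 0, 3]
Stage 2 (SUM): sum[0..0]=4, sum[0..1]=5, sum[0..2]=3, sum[0..3]=11, sum[0..4]=11, sum[0..5]=14 -> [4, 5, 3, 11, 11, 14]
Stage 3 (DIFF): s[0]=4, 5-4=1, 3-5=-2, 11-3=8, 11-11=0, 14-11=3 -> [4, 1, -2, 8, 0, 3]
Output sum: 14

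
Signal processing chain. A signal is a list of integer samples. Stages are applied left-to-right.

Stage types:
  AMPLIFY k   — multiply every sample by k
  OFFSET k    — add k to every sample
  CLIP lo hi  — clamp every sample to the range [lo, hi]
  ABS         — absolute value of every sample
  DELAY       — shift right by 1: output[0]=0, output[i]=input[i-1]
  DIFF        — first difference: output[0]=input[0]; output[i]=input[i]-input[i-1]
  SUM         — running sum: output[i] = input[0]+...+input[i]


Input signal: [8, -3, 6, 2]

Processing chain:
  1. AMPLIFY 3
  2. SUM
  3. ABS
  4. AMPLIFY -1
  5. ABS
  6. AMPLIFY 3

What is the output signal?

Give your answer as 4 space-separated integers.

Answer: 72 45 99 117

Derivation:
Input: [8, -3, 6, 2]
Stage 1 (AMPLIFY 3): 8*3=24, -3*3=-9, 6*3=18, 2*3=6 -> [24, -9, 18, 6]
Stage 2 (SUM): sum[0..0]=24, sum[0..1]=15, sum[0..2]=33, sum[0..3]=39 -> [24, 15, 33, 39]
Stage 3 (ABS): |24|=24, |15|=15, |33|=33, |39|=39 -> [24, 15, 33, 39]
Stage 4 (AMPLIFY -1): 24*-1=-24, 15*-1=-15, 33*-1=-33, 39*-1=-39 -> [-24, -15, -33, -39]
Stage 5 (ABS): |-24|=24, |-15|=15, |-33|=33, |-39|=39 -> [24, 15, 33, 39]
Stage 6 (AMPLIFY 3): 24*3=72, 15*3=45, 33*3=99, 39*3=117 -> [72, 45, 99, 117]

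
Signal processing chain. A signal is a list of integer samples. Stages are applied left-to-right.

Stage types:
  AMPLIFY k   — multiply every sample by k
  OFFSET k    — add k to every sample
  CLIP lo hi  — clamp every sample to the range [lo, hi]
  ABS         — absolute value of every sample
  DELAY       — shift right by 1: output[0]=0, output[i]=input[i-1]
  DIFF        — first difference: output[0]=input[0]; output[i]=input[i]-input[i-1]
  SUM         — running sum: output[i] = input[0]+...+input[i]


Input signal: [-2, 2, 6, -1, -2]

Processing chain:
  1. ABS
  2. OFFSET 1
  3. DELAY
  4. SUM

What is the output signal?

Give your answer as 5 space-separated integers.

Input: [-2, 2, 6, -1, -2]
Stage 1 (ABS): |-2|=2, |2|=2, |6|=6, |-1|=1, |-2|=2 -> [2, 2, 6, 1, 2]
Stage 2 (OFFSET 1): 2+1=3, 2+1=3, 6+1=7, 1+1=2, 2+1=3 -> [3, 3, 7, 2, 3]
Stage 3 (DELAY): [0, 3, 3, 7, 2] = [0, 3, 3, 7, 2] -> [0, 3, 3, 7, 2]
Stage 4 (SUM): sum[0..0]=0, sum[0..1]=3, sum[0..2]=6, sum[0..3]=13, sum[0..4]=15 -> [0, 3, 6, 13, 15]

Answer: 0 3 6 13 15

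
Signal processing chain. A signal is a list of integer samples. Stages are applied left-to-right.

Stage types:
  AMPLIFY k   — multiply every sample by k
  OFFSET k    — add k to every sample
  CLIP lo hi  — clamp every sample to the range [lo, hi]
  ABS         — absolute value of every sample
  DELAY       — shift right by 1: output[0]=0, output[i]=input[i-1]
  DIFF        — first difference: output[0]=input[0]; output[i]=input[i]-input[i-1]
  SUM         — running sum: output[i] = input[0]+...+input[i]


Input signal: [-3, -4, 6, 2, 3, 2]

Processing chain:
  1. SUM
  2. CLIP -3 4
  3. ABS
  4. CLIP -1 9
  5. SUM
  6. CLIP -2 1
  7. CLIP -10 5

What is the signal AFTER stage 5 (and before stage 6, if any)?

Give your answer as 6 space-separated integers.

Input: [-3, -4, 6, 2, 3, 2]
Stage 1 (SUM): sum[0..0]=-3, sum[0..1]=-7, sum[0..2]=-1, sum[0..3]=1, sum[0..4]=4, sum[0..5]=6 -> [-3, -7, -1, 1, 4, 6]
Stage 2 (CLIP -3 4): clip(-3,-3,4)=-3, clip(-7,-3,4)=-3, clip(-1,-3,4)=-1, clip(1,-3,4)=1, clip(4,-3,4)=4, clip(6,-3,4)=4 -> [-3, -3, -1, 1, 4, 4]
Stage 3 (ABS): |-3|=3, |-3|=3, |-1|=1, |1|=1, |4|=4, |4|=4 -> [3, 3, 1, 1, 4, 4]
Stage 4 (CLIP -1 9): clip(3,-1,9)=3, clip(3,-1,9)=3, clip(1,-1,9)=1, clip(1,-1,9)=1, clip(4,-1,9)=4, clip(4,-1,9)=4 -> [3, 3, 1, 1, 4, 4]
Stage 5 (SUM): sum[0..0]=3, sum[0..1]=6, sum[0..2]=7, sum[0..3]=8, sum[0..4]=12, sum[0..5]=16 -> [3, 6, 7, 8, 12, 16]

Answer: 3 6 7 8 12 16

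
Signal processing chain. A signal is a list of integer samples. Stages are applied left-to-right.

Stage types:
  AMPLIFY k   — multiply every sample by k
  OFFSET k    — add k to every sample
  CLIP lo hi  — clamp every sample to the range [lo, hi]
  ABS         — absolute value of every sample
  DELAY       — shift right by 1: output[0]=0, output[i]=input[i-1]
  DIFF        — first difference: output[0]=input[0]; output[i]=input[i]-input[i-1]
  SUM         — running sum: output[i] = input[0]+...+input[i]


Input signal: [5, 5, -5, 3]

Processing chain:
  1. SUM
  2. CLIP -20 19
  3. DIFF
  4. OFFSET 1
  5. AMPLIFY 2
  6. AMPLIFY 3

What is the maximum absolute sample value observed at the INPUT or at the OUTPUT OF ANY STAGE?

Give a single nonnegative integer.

Input: [5, 5, -5, 3] (max |s|=5)
Stage 1 (SUM): sum[0..0]=5, sum[0..1]=10, sum[0..2]=5, sum[0..3]=8 -> [5, 10, 5, 8] (max |s|=10)
Stage 2 (CLIP -20 19): clip(5,-20,19)=5, clip(10,-20,19)=10, clip(5,-20,19)=5, clip(8,-20,19)=8 -> [5, 10, 5, 8] (max |s|=10)
Stage 3 (DIFF): s[0]=5, 10-5=5, 5-10=-5, 8-5=3 -> [5, 5, -5, 3] (max |s|=5)
Stage 4 (OFFSET 1): 5+1=6, 5+1=6, -5+1=-4, 3+1=4 -> [6, 6, -4, 4] (max |s|=6)
Stage 5 (AMPLIFY 2): 6*2=12, 6*2=12, -4*2=-8, 4*2=8 -> [12, 12, -8, 8] (max |s|=12)
Stage 6 (AMPLIFY 3): 12*3=36, 12*3=36, -8*3=-24, 8*3=24 -> [36, 36, -24, 24] (max |s|=36)
Overall max amplitude: 36

Answer: 36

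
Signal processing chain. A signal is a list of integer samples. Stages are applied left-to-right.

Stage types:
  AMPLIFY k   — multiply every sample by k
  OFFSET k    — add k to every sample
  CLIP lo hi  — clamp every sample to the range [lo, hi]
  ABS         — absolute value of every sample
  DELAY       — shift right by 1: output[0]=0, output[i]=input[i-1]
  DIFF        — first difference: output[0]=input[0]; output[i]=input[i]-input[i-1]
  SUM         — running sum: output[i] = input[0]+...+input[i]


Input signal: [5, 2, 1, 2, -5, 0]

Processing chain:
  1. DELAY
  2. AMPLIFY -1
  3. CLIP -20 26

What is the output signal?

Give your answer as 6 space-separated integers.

Answer: 0 -5 -2 -1 -2 5

Derivation:
Input: [5, 2, 1, 2, -5, 0]
Stage 1 (DELAY): [0, 5, 2, 1, 2, -5] = [0, 5, 2, 1, 2, -5] -> [0, 5, 2, 1, 2, -5]
Stage 2 (AMPLIFY -1): 0*-1=0, 5*-1=-5, 2*-1=-2, 1*-1=-1, 2*-1=-2, -5*-1=5 -> [0, -5, -2, -1, -2, 5]
Stage 3 (CLIP -20 26): clip(0,-20,26)=0, clip(-5,-20,26)=-5, clip(-2,-20,26)=-2, clip(-1,-20,26)=-1, clip(-2,-20,26)=-2, clip(5,-20,26)=5 -> [0, -5, -2, -1, -2, 5]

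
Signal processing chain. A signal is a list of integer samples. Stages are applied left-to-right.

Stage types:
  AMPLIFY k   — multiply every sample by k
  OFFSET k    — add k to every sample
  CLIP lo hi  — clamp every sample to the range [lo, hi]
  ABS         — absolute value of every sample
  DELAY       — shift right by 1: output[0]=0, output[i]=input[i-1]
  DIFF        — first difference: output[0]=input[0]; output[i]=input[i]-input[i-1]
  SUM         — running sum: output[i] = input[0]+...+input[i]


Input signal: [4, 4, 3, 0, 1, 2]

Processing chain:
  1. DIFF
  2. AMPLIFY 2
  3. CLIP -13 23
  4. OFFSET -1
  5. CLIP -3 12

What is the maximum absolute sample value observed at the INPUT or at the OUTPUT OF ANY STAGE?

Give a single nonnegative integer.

Input: [4, 4, 3, 0, 1, 2] (max |s|=4)
Stage 1 (DIFF): s[0]=4, 4-4=0, 3-4=-1, 0-3=-3, 1-0=1, 2-1=1 -> [4, 0, -1, -3, 1, 1] (max |s|=4)
Stage 2 (AMPLIFY 2): 4*2=8, 0*2=0, -1*2=-2, -3*2=-6, 1*2=2, 1*2=2 -> [8, 0, -2, -6, 2, 2] (max |s|=8)
Stage 3 (CLIP -13 23): clip(8,-13,23)=8, clip(0,-13,23)=0, clip(-2,-13,23)=-2, clip(-6,-13,23)=-6, clip(2,-13,23)=2, clip(2,-13,23)=2 -> [8, 0, -2, -6, 2, 2] (max |s|=8)
Stage 4 (OFFSET -1): 8+-1=7, 0+-1=-1, -2+-1=-3, -6+-1=-7, 2+-1=1, 2+-1=1 -> [7, -1, -3, -7, 1, 1] (max |s|=7)
Stage 5 (CLIP -3 12): clip(7,-3,12)=7, clip(-1,-3,12)=-1, clip(-3,-3,12)=-3, clip(-7,-3,12)=-3, clip(1,-3,12)=1, clip(1,-3,12)=1 -> [7, -1, -3, -3, 1, 1] (max |s|=7)
Overall max amplitude: 8

Answer: 8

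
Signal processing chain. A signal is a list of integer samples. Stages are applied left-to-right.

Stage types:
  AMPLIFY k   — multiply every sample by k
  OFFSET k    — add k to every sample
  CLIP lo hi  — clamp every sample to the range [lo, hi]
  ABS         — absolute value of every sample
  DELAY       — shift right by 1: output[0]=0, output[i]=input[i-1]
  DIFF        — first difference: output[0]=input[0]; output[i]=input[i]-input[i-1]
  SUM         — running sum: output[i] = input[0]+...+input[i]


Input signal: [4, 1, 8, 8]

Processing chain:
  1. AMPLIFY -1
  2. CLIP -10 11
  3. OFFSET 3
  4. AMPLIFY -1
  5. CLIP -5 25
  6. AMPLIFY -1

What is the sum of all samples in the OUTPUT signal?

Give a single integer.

Answer: -9

Derivation:
Input: [4, 1, 8, 8]
Stage 1 (AMPLIFY -1): 4*-1=-4, 1*-1=-1, 8*-1=-8, 8*-1=-8 -> [-4, -1, -8, -8]
Stage 2 (CLIP -10 11): clip(-4,-10,11)=-4, clip(-1,-10,11)=-1, clip(-8,-10,11)=-8, clip(-8,-10,11)=-8 -> [-4, -1, -8, -8]
Stage 3 (OFFSET 3): -4+3=-1, -1+3=2, -8+3=-5, -8+3=-5 -> [-1, 2, -5, -5]
Stage 4 (AMPLIFY -1): -1*-1=1, 2*-1=-2, -5*-1=5, -5*-1=5 -> [1, -2, 5, 5]
Stage 5 (CLIP -5 25): clip(1,-5,25)=1, clip(-2,-5,25)=-2, clip(5,-5,25)=5, clip(5,-5,25)=5 -> [1, -2, 5, 5]
Stage 6 (AMPLIFY -1): 1*-1=-1, -2*-1=2, 5*-1=-5, 5*-1=-5 -> [-1, 2, -5, -5]
Output sum: -9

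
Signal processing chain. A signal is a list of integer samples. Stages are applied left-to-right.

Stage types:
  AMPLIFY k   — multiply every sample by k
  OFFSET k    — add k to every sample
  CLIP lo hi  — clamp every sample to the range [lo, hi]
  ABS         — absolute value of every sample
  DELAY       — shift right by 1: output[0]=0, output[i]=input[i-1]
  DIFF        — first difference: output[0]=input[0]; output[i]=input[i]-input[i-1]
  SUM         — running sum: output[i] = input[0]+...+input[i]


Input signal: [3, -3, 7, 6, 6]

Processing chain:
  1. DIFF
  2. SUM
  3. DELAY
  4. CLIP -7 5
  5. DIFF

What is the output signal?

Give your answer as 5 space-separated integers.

Answer: 0 3 -6 8 0

Derivation:
Input: [3, -3, 7, 6, 6]
Stage 1 (DIFF): s[0]=3, -3-3=-6, 7--3=10, 6-7=-1, 6-6=0 -> [3, -6, 10, -1, 0]
Stage 2 (SUM): sum[0..0]=3, sum[0..1]=-3, sum[0..2]=7, sum[0..3]=6, sum[0..4]=6 -> [3, -3, 7, 6, 6]
Stage 3 (DELAY): [0, 3, -3, 7, 6] = [0, 3, -3, 7, 6] -> [0, 3, -3, 7, 6]
Stage 4 (CLIP -7 5): clip(0,-7,5)=0, clip(3,-7,5)=3, clip(-3,-7,5)=-3, clip(7,-7,5)=5, clip(6,-7,5)=5 -> [0, 3, -3, 5, 5]
Stage 5 (DIFF): s[0]=0, 3-0=3, -3-3=-6, 5--3=8, 5-5=0 -> [0, 3, -6, 8, 0]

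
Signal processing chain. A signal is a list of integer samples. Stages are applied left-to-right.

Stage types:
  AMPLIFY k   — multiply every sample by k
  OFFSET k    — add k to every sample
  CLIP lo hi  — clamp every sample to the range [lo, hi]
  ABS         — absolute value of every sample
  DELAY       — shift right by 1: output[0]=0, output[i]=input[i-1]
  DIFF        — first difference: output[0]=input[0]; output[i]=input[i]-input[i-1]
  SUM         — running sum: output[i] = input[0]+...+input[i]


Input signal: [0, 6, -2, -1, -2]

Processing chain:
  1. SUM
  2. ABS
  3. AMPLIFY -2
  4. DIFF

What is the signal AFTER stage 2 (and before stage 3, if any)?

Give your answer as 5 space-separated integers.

Answer: 0 6 4 3 1

Derivation:
Input: [0, 6, -2, -1, -2]
Stage 1 (SUM): sum[0..0]=0, sum[0..1]=6, sum[0..2]=4, sum[0..3]=3, sum[0..4]=1 -> [0, 6, 4, 3, 1]
Stage 2 (ABS): |0|=0, |6|=6, |4|=4, |3|=3, |1|=1 -> [0, 6, 4, 3, 1]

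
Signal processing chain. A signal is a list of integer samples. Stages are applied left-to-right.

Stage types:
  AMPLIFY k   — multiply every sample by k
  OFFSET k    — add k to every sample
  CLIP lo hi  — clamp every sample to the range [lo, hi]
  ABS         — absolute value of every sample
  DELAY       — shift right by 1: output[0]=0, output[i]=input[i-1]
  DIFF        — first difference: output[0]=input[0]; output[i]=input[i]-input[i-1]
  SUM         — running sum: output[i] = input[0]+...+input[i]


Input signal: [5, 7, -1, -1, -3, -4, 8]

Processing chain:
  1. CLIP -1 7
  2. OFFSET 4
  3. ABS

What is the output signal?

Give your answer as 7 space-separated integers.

Answer: 9 11 3 3 3 3 11

Derivation:
Input: [5, 7, -1, -1, -3, -4, 8]
Stage 1 (CLIP -1 7): clip(5,-1,7)=5, clip(7,-1,7)=7, clip(-1,-1,7)=-1, clip(-1,-1,7)=-1, clip(-3,-1,7)=-1, clip(-4,-1,7)=-1, clip(8,-1,7)=7 -> [5, 7, -1, -1, -1, -1, 7]
Stage 2 (OFFSET 4): 5+4=9, 7+4=11, -1+4=3, -1+4=3, -1+4=3, -1+4=3, 7+4=11 -> [9, 11, 3, 3, 3, 3, 11]
Stage 3 (ABS): |9|=9, |11|=11, |3|=3, |3|=3, |3|=3, |3|=3, |11|=11 -> [9, 11, 3, 3, 3, 3, 11]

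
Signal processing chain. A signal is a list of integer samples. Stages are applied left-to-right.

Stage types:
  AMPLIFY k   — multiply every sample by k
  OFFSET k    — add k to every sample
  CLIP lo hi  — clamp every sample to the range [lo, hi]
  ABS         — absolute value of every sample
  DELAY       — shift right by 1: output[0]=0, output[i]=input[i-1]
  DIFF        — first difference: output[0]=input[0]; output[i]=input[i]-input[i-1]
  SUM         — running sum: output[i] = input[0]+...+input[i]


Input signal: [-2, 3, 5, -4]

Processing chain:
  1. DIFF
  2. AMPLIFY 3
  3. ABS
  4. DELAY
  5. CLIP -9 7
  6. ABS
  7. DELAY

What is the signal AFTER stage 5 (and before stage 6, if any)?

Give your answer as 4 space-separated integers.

Input: [-2, 3, 5, -4]
Stage 1 (DIFF): s[0]=-2, 3--2=5, 5-3=2, -4-5=-9 -> [-2, 5, 2, -9]
Stage 2 (AMPLIFY 3): -2*3=-6, 5*3=15, 2*3=6, -9*3=-27 -> [-6, 15, 6, -27]
Stage 3 (ABS): |-6|=6, |15|=15, |6|=6, |-27|=27 -> [6, 15, 6, 27]
Stage 4 (DELAY): [0, 6, 15, 6] = [0, 6, 15, 6] -> [0, 6, 15, 6]
Stage 5 (CLIP -9 7): clip(0,-9,7)=0, clip(6,-9,7)=6, clip(15,-9,7)=7, clip(6,-9,7)=6 -> [0, 6, 7, 6]

Answer: 0 6 7 6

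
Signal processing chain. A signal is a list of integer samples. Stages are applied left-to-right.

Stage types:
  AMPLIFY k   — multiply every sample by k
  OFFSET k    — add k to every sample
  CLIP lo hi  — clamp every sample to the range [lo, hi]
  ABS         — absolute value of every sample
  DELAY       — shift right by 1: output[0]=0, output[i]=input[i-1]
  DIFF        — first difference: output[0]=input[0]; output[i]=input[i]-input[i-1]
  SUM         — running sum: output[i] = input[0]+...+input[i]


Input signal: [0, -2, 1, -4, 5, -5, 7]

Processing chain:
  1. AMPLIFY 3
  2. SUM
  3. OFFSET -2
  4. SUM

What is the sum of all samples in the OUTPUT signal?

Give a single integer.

Input: [0, -2, 1, -4, 5, -5, 7]
Stage 1 (AMPLIFY 3): 0*3=0, -2*3=-6, 1*3=3, -4*3=-12, 5*3=15, -5*3=-15, 7*3=21 -> [0, -6, 3, -12, 15, -15, 21]
Stage 2 (SUM): sum[0..0]=0, sum[0..1]=-6, sum[0..2]=-3, sum[0..3]=-15, sum[0..4]=0, sum[0..5]=-15, sum[0..6]=6 -> [0, -6, -3, -15, 0, -15, 6]
Stage 3 (OFFSET -2): 0+-2=-2, -6+-2=-8, -3+-2=-5, -15+-2=-17, 0+-2=-2, -15+-2=-17, 6+-2=4 -> [-2, -8, -5, -17, -2, -17, 4]
Stage 4 (SUM): sum[0..0]=-2, sum[0..1]=-10, sum[0..2]=-15, sum[0..3]=-32, sum[0..4]=-34, sum[0..5]=-51, sum[0..6]=-47 -> [-2, -10, -15, -32, -34, -51, -47]
Output sum: -191

Answer: -191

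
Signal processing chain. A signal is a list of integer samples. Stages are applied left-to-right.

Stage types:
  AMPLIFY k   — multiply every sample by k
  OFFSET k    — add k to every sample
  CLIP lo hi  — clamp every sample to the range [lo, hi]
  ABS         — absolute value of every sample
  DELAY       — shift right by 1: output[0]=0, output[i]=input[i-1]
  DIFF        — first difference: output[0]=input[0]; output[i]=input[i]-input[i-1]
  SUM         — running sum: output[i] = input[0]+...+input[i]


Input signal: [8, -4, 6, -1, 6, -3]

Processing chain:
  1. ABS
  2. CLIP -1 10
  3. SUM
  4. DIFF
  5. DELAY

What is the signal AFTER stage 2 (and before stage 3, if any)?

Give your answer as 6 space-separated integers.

Input: [8, -4, 6, -1, 6, -3]
Stage 1 (ABS): |8|=8, |-4|=4, |6|=6, |-1|=1, |6|=6, |-3|=3 -> [8, 4, 6, 1, 6, 3]
Stage 2 (CLIP -1 10): clip(8,-1,10)=8, clip(4,-1,10)=4, clip(6,-1,10)=6, clip(1,-1,10)=1, clip(6,-1,10)=6, clip(3,-1,10)=3 -> [8, 4, 6, 1, 6, 3]

Answer: 8 4 6 1 6 3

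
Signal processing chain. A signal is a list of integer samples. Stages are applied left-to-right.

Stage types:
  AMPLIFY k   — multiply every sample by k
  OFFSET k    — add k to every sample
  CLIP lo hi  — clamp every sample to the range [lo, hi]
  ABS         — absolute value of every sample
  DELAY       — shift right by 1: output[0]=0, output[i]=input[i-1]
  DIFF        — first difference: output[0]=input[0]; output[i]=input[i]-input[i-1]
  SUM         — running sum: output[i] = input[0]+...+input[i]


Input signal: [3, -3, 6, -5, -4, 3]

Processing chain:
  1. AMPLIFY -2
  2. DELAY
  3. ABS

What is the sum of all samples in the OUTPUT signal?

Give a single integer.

Input: [3, -3, 6, -5, -4, 3]
Stage 1 (AMPLIFY -2): 3*-2=-6, -3*-2=6, 6*-2=-12, -5*-2=10, -4*-2=8, 3*-2=-6 -> [-6, 6, -12, 10, 8, -6]
Stage 2 (DELAY): [0, -6, 6, -12, 10, 8] = [0, -6, 6, -12, 10, 8] -> [0, -6, 6, -12, 10, 8]
Stage 3 (ABS): |0|=0, |-6|=6, |6|=6, |-12|=12, |10|=10, |8|=8 -> [0, 6, 6, 12, 10, 8]
Output sum: 42

Answer: 42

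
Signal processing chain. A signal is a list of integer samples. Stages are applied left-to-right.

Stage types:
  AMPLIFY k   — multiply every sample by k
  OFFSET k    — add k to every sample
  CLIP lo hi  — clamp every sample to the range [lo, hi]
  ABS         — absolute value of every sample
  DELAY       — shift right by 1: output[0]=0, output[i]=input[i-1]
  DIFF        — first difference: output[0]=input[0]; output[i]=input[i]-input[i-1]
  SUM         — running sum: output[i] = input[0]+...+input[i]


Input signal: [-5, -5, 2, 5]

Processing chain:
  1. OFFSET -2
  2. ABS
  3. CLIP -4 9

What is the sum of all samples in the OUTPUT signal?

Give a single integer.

Answer: 17

Derivation:
Input: [-5, -5, 2, 5]
Stage 1 (OFFSET -2): -5+-2=-7, -5+-2=-7, 2+-2=0, 5+-2=3 -> [-7, -7, 0, 3]
Stage 2 (ABS): |-7|=7, |-7|=7, |0|=0, |3|=3 -> [7, 7, 0, 3]
Stage 3 (CLIP -4 9): clip(7,-4,9)=7, clip(7,-4,9)=7, clip(0,-4,9)=0, clip(3,-4,9)=3 -> [7, 7, 0, 3]
Output sum: 17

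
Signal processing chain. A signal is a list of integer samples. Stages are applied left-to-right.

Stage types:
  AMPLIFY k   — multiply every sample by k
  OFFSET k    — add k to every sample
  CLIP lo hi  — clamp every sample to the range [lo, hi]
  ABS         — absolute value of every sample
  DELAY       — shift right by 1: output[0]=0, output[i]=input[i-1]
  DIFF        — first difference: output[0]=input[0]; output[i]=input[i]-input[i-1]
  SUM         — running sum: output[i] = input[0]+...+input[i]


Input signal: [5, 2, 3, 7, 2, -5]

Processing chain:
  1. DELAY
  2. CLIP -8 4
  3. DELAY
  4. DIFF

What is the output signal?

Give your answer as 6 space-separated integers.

Answer: 0 0 4 -2 1 1

Derivation:
Input: [5, 2, 3, 7, 2, -5]
Stage 1 (DELAY): [0, 5, 2, 3, 7, 2] = [0, 5, 2, 3, 7, 2] -> [0, 5, 2, 3, 7, 2]
Stage 2 (CLIP -8 4): clip(0,-8,4)=0, clip(5,-8,4)=4, clip(2,-8,4)=2, clip(3,-8,4)=3, clip(7,-8,4)=4, clip(2,-8,4)=2 -> [0, 4, 2, 3, 4, 2]
Stage 3 (DELAY): [0, 0, 4, 2, 3, 4] = [0, 0, 4, 2, 3, 4] -> [0, 0, 4, 2, 3, 4]
Stage 4 (DIFF): s[0]=0, 0-0=0, 4-0=4, 2-4=-2, 3-2=1, 4-3=1 -> [0, 0, 4, -2, 1, 1]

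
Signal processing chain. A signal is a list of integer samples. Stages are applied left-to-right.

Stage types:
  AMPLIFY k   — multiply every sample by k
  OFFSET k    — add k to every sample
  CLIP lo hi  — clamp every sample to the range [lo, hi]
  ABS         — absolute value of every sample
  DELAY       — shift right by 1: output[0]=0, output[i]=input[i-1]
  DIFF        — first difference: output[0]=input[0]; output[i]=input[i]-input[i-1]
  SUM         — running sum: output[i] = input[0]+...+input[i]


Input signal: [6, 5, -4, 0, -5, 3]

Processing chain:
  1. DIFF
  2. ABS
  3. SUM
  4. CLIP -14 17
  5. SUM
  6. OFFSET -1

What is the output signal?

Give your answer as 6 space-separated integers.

Input: [6, 5, -4, 0, -5, 3]
Stage 1 (DIFF): s[0]=6, 5-6=-1, -4-5=-9, 0--4=4, -5-0=-5, 3--5=8 -> [6, -1, -9, 4, -5, 8]
Stage 2 (ABS): |6|=6, |-1|=1, |-9|=9, |4|=4, |-5|=5, |8|=8 -> [6, 1, 9, 4, 5, 8]
Stage 3 (SUM): sum[0..0]=6, sum[0..1]=7, sum[0..2]=16, sum[0..3]=20, sum[0..4]=25, sum[0..5]=33 -> [6, 7, 16, 20, 25, 33]
Stage 4 (CLIP -14 17): clip(6,-14,17)=6, clip(7,-14,17)=7, clip(16,-14,17)=16, clip(20,-14,17)=17, clip(25,-14,17)=17, clip(33,-14,17)=17 -> [6, 7, 16, 17, 17, 17]
Stage 5 (SUM): sum[0..0]=6, sum[0..1]=13, sum[0..2]=29, sum[0..3]=46, sum[0..4]=63, sum[0..5]=80 -> [6, 13, 29, 46, 63, 80]
Stage 6 (OFFSET -1): 6+-1=5, 13+-1=12, 29+-1=28, 46+-1=45, 63+-1=62, 80+-1=79 -> [5, 12, 28, 45, 62, 79]

Answer: 5 12 28 45 62 79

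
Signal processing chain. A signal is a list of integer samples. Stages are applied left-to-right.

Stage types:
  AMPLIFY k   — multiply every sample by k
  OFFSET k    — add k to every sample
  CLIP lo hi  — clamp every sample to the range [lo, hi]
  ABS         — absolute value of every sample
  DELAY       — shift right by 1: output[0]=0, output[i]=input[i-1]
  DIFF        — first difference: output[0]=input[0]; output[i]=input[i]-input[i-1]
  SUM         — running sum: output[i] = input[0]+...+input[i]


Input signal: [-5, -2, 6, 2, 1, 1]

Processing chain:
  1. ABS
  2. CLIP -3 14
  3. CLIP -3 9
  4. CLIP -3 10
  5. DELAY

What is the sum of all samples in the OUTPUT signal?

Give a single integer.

Answer: 16

Derivation:
Input: [-5, -2, 6, 2, 1, 1]
Stage 1 (ABS): |-5|=5, |-2|=2, |6|=6, |2|=2, |1|=1, |1|=1 -> [5, 2, 6, 2, 1, 1]
Stage 2 (CLIP -3 14): clip(5,-3,14)=5, clip(2,-3,14)=2, clip(6,-3,14)=6, clip(2,-3,14)=2, clip(1,-3,14)=1, clip(1,-3,14)=1 -> [5, 2, 6, 2, 1, 1]
Stage 3 (CLIP -3 9): clip(5,-3,9)=5, clip(2,-3,9)=2, clip(6,-3,9)=6, clip(2,-3,9)=2, clip(1,-3,9)=1, clip(1,-3,9)=1 -> [5, 2, 6, 2, 1, 1]
Stage 4 (CLIP -3 10): clip(5,-3,10)=5, clip(2,-3,10)=2, clip(6,-3,10)=6, clip(2,-3,10)=2, clip(1,-3,10)=1, clip(1,-3,10)=1 -> [5, 2, 6, 2, 1, 1]
Stage 5 (DELAY): [0, 5, 2, 6, 2, 1] = [0, 5, 2, 6, 2, 1] -> [0, 5, 2, 6, 2, 1]
Output sum: 16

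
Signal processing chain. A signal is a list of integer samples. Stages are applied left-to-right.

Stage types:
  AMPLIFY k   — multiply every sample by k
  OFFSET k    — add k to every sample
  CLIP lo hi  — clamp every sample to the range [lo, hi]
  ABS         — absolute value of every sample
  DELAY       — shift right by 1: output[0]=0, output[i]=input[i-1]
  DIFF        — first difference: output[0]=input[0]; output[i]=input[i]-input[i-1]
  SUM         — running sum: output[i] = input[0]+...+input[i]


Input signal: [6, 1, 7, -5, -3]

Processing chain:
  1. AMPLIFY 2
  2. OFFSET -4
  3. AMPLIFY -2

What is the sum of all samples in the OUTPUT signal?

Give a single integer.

Answer: 16

Derivation:
Input: [6, 1, 7, -5, -3]
Stage 1 (AMPLIFY 2): 6*2=12, 1*2=2, 7*2=14, -5*2=-10, -3*2=-6 -> [12, 2, 14, -10, -6]
Stage 2 (OFFSET -4): 12+-4=8, 2+-4=-2, 14+-4=10, -10+-4=-14, -6+-4=-10 -> [8, -2, 10, -14, -10]
Stage 3 (AMPLIFY -2): 8*-2=-16, -2*-2=4, 10*-2=-20, -14*-2=28, -10*-2=20 -> [-16, 4, -20, 28, 20]
Output sum: 16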